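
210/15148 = 15/1082=0.01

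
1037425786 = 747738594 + 289687192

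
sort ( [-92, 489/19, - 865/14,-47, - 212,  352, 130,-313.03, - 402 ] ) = [ - 402,-313.03 ,  -  212, - 92, - 865/14, - 47,  489/19,130,  352]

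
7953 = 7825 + 128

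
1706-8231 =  - 6525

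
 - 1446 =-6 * 241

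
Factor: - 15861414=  - 2^1*3^1*2643569^1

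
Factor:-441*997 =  -439677 = - 3^2*7^2*997^1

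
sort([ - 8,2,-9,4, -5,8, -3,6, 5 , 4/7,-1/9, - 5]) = [  -  9, - 8,- 5, -5,-3,-1/9, 4/7,2,4,5, 6,8]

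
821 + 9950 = 10771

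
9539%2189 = 783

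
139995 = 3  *46665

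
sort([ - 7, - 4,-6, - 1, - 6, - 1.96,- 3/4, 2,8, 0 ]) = [ - 7,-6, - 6,-4 ,-1.96, - 1, - 3/4,0, 2, 8 ]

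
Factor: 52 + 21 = 73^1 = 73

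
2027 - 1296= 731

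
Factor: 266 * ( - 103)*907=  - 24849986=- 2^1*7^1*19^1*103^1*907^1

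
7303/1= 7303 = 7303.00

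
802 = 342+460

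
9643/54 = 178 +31/54= 178.57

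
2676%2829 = 2676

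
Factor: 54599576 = 2^3*29^1*157^1*1499^1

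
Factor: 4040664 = 2^3*3^1*31^1 * 5431^1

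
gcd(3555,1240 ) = 5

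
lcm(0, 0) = 0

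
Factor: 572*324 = 2^4*3^4*11^1 * 13^1=185328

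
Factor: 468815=5^1 *93763^1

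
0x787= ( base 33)1pd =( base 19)568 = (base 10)1927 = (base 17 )6B6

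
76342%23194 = 6760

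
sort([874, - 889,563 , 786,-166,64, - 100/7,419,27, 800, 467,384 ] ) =[ -889, - 166, - 100/7,27,  64, 384,419, 467,563,786 , 800,  874]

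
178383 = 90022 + 88361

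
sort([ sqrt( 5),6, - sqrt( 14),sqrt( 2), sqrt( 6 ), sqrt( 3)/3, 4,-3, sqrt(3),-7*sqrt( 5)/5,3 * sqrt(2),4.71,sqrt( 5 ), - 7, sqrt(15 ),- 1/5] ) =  [ -7,-sqrt( 14 ),  -  7 * sqrt(5 )/5,  -  3, - 1/5,sqrt ( 3 ) /3,sqrt( 2 ), sqrt(3),sqrt( 5), sqrt( 5), sqrt( 6 ),sqrt( 15 ), 4 , 3*sqrt( 2 ),4.71,6] 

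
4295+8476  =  12771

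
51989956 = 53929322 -1939366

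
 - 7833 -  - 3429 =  - 4404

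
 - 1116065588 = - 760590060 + - 355475528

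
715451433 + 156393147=871844580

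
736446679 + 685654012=1422100691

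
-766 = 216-982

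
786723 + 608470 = 1395193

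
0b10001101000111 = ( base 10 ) 9031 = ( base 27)CAD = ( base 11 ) 6870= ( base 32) 8Q7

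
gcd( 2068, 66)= 22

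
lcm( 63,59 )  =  3717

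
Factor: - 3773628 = -2^2*3^4*19^1*613^1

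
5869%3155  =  2714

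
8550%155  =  25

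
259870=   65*3998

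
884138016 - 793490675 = 90647341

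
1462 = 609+853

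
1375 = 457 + 918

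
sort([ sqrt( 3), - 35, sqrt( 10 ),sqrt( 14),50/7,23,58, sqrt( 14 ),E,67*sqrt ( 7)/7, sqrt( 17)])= [ - 35,  sqrt( 3),E, sqrt(10),sqrt( 14 ), sqrt(14), sqrt( 17 ) , 50/7, 23,  67*sqrt( 7 ) /7, 58] 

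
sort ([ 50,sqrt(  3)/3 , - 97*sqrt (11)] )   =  [-97  *  sqrt( 11) , sqrt( 3) /3,50] 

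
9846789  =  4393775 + 5453014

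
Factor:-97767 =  - 3^4*17^1*71^1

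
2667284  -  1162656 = 1504628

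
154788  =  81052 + 73736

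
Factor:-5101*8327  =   - 42476027   =  -11^1*757^1 *5101^1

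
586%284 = 18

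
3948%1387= 1174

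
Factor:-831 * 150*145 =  - 18074250 = -2^1*3^2*5^3 * 29^1*277^1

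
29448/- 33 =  - 9816/11 = -892.36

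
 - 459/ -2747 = 459/2747 =0.17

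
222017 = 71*3127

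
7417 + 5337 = 12754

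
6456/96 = 67+1/4 = 67.25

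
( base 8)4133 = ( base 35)1Q4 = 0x85B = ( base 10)2139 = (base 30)2b9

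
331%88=67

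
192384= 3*64128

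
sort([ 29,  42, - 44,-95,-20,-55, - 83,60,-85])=[ - 95,  -  85, - 83,-55, - 44, - 20,29,42,60]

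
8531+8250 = 16781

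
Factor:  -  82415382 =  - 2^1*3^1*7^1*1962271^1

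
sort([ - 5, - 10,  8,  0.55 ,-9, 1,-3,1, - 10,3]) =[-10, - 10, - 9, - 5, - 3, 0.55 , 1, 1, 3,  8]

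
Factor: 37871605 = 5^1*43^1 * 353^1*499^1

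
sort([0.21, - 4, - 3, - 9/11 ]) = [-4, - 3,-9/11,  0.21 ]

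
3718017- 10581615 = -6863598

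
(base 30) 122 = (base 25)1dc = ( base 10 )962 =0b1111000010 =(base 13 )590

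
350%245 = 105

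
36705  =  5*7341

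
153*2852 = 436356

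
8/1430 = 4/715 = 0.01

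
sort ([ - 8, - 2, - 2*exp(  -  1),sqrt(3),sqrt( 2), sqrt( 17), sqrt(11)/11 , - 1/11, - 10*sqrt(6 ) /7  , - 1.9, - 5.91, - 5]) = [ - 8,  -  5.91, - 5, - 10*sqrt(6) /7, - 2 ,-1.9, - 2*exp(-1),  -  1/11,sqrt(11) /11, sqrt(2 ), sqrt(3),sqrt( 17 ) ] 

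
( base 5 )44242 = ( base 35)2HR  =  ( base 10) 3072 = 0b110000000000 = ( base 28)3pk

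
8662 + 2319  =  10981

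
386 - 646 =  - 260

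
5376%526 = 116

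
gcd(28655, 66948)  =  1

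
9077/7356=1 + 1721/7356 =1.23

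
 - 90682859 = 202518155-293201014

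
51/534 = 17/178 = 0.10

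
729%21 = 15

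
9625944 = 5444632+4181312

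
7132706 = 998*7147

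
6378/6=1063  =  1063.00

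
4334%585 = 239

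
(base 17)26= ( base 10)40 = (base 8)50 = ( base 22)1i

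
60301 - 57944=2357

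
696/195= 232/65 = 3.57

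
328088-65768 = 262320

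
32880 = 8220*4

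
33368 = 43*776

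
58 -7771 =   -  7713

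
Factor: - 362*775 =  - 280550 = - 2^1*5^2 * 31^1*181^1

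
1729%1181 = 548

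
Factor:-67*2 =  - 134 = - 2^1 *67^1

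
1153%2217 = 1153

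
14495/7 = 2070 + 5/7= 2070.71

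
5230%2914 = 2316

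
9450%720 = 90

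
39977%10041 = 9854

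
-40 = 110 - 150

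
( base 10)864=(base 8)1540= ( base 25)19E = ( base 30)so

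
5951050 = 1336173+4614877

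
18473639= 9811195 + 8662444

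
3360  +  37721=41081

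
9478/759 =9478/759 = 12.49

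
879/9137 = 879/9137= 0.10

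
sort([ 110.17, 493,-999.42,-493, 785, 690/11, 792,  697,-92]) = [ - 999.42, - 493, - 92, 690/11, 110.17, 493,  697,785, 792]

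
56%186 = 56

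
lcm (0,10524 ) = 0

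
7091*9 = 63819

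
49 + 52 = 101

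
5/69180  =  1/13836  =  0.00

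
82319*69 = 5680011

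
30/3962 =15/1981 = 0.01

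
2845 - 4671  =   - 1826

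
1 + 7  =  8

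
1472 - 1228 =244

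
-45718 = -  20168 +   -  25550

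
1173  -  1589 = - 416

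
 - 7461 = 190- 7651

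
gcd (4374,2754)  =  162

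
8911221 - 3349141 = 5562080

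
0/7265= 0=0.00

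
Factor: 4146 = 2^1*3^1*691^1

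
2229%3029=2229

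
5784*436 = 2521824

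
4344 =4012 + 332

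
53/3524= 53/3524  =  0.02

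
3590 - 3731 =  - 141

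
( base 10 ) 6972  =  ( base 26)A84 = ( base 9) 10506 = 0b1101100111100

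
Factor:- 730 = -2^1* 5^1*73^1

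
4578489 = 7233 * 633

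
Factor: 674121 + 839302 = 23^1 * 29^1*2269^1 = 1513423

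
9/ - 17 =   -  9/17 = - 0.53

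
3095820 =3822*810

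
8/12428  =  2/3107 = 0.00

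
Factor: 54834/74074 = 3^1*7^( - 1)*11^( - 1)*19^1=57/77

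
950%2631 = 950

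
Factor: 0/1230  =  0 = 0^1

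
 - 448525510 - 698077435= - 1146602945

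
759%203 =150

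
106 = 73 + 33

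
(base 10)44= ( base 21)22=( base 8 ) 54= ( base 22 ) 20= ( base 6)112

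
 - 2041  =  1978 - 4019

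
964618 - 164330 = 800288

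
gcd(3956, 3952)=4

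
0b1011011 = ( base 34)2N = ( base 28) 37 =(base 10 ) 91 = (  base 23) 3m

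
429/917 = 429/917 = 0.47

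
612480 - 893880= - 281400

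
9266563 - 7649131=1617432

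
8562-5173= 3389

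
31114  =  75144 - 44030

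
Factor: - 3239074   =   - 2^1*197^1*8221^1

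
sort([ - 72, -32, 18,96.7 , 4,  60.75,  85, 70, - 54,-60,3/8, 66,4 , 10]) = [ - 72, - 60  , - 54,-32,3/8, 4, 4, 10, 18, 60.75,  66, 70, 85,  96.7] 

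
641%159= 5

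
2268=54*42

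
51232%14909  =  6505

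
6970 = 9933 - 2963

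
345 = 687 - 342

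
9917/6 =1652 + 5/6 = 1652.83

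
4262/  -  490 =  - 9 + 74/245= -8.70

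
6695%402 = 263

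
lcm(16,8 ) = 16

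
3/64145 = 3/64145 = 0.00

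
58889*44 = 2591116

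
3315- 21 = 3294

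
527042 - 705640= - 178598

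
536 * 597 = 319992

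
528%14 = 10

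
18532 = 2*9266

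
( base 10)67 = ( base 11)61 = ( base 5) 232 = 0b1000011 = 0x43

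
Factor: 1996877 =43^1 *46439^1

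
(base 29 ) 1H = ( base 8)56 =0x2e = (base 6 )114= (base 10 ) 46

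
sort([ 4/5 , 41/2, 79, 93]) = [ 4/5,41/2 , 79, 93]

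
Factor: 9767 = 9767^1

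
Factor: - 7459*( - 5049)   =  37660491 = 3^3*11^1*17^1 * 7459^1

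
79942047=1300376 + 78641671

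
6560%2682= 1196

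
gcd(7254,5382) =234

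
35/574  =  5/82 = 0.06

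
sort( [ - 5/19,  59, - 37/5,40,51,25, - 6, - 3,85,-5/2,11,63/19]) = [  -  37/5, - 6,-3, - 5/2, - 5/19,63/19, 11,25,40,51,59, 85 ] 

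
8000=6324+1676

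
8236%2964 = 2308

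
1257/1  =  1257 = 1257.00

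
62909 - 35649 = 27260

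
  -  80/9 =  - 9 + 1/9 = - 8.89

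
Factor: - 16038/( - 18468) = 2^( - 1)*3^1 * 11^1*19^ ( - 1 ) = 33/38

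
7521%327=0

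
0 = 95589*0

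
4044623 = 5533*731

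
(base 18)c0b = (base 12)230B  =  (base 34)3CN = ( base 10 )3899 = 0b111100111011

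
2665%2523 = 142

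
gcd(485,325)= 5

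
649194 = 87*7462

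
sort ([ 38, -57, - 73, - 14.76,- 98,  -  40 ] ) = [- 98 , - 73, - 57,-40, - 14.76, 38] 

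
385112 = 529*728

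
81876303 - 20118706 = 61757597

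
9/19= 9/19  =  0.47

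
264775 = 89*2975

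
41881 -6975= 34906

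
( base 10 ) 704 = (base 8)1300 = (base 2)1011000000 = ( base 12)4a8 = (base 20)1F4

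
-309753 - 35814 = - 345567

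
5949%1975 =24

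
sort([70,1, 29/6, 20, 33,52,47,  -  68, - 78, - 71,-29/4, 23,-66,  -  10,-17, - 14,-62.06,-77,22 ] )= [- 78, - 77, - 71 , - 68,-66, - 62.06,-17,-14,-10, - 29/4, 1,29/6, 20, 22, 23, 33,47, 52,70]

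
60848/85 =60848/85 = 715.86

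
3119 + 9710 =12829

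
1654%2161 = 1654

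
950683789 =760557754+190126035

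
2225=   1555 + 670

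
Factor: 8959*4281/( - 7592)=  - 2^( - 3 )*3^1*13^(- 1 )*17^2*31^1*73^( - 1)*1427^1 = - 38353479/7592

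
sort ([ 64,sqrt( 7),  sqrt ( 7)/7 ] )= [ sqrt(7)/7,sqrt( 7), 64]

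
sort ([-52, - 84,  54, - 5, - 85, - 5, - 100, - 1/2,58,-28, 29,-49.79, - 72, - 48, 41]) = [-100, - 85, - 84, - 72, - 52, - 49.79, - 48, - 28, - 5, - 5,  -  1/2, 29, 41,54,58 ]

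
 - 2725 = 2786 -5511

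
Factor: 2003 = 2003^1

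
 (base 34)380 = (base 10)3740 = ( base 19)a6g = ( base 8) 7234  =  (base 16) e9c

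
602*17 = 10234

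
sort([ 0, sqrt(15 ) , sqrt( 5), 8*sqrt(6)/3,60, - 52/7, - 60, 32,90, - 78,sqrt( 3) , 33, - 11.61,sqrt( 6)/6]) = [ - 78,  -  60, - 11.61,-52/7,0,sqrt(6)/6  ,  sqrt (3),sqrt(5),sqrt(15) , 8*sqrt( 6)/3,32, 33,  60 , 90]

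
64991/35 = 1856 + 31/35 =1856.89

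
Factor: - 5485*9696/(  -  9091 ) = 2^5*3^1 * 5^1 * 101^1*1097^1*9091^( - 1) = 53182560/9091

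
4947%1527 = 366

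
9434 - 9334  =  100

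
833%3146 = 833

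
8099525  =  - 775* ( - 10451 ) 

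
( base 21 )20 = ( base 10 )42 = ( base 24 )1i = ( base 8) 52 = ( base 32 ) 1a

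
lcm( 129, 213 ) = 9159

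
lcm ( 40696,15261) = 122088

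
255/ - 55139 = -1 + 54884/55139 = -0.00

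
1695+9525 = 11220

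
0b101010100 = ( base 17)130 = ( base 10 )340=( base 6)1324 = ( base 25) df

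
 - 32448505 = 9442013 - 41890518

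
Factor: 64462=2^1*167^1*193^1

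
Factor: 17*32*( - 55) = -2^5*5^1*11^1*17^1 = - 29920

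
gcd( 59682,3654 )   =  1218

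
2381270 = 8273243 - 5891973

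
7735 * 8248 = 63798280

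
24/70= 12/35 =0.34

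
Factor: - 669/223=-3 = -3^1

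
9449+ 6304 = 15753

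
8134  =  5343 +2791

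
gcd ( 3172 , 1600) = 4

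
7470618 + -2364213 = 5106405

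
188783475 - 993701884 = -804918409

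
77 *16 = 1232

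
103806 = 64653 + 39153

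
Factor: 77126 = 2^1*7^2 * 787^1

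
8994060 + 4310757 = 13304817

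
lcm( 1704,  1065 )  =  8520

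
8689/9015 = 8689/9015  =  0.96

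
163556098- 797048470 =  - 633492372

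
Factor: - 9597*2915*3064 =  - 85716181320= - 2^3*3^1*5^1*7^1*11^1*53^1 *383^1*457^1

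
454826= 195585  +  259241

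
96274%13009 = 5211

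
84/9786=2/233 = 0.01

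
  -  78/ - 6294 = 13/1049 = 0.01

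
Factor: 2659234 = 2^1* 61^1*71^1*307^1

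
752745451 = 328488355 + 424257096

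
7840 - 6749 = 1091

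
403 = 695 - 292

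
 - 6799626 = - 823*8262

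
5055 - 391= 4664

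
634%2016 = 634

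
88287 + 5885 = 94172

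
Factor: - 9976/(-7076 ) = 2^1*43^1 * 61^(  -  1) = 86/61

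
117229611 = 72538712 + 44690899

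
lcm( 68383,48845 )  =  341915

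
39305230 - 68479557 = - 29174327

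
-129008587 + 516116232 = 387107645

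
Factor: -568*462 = -2^4*3^1*7^1*11^1*71^1 = - 262416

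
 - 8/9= - 1+1/9= - 0.89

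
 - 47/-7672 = 47/7672= 0.01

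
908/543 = 1 + 365/543 = 1.67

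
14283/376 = 14283/376 = 37.99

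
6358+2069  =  8427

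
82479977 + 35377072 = 117857049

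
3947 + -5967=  - 2020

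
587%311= 276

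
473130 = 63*7510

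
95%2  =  1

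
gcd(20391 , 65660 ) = 7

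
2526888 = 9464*267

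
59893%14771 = 809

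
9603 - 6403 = 3200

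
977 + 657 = 1634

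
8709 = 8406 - - 303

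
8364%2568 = 660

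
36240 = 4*9060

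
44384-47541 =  - 3157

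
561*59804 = 33550044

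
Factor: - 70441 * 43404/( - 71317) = 3057421164/71317 = 2^2*3^1 * 7^1*29^1*347^1*3617^1*71317^( - 1)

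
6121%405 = 46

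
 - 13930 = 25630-39560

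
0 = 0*293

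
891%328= 235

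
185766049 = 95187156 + 90578893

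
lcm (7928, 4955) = 39640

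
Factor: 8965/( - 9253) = - 5^1*11^1*19^(-1)*163^1* 487^(-1) 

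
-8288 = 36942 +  - 45230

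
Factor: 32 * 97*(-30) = -93120 =- 2^6*3^1 * 5^1*97^1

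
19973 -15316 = 4657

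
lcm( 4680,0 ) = 0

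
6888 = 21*328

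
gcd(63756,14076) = 828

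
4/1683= 4/1683 = 0.00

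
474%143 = 45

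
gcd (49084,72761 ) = 1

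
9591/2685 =3197/895 = 3.57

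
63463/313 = 202 + 237/313= 202.76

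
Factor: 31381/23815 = 5^(- 1) * 7^1*11^( - 1)*433^( - 1)*4483^1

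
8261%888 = 269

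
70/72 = 35/36= 0.97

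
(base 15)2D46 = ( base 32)9gd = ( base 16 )260d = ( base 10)9741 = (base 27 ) D9L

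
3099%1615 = 1484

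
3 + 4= 7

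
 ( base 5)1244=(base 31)6D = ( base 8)307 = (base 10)199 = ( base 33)61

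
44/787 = 44/787=0.06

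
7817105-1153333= 6663772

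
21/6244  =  3/892 = 0.00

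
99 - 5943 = - 5844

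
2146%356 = 10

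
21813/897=24  +  95/299 = 24.32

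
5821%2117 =1587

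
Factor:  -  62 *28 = - 1736 = -  2^3 * 7^1*31^1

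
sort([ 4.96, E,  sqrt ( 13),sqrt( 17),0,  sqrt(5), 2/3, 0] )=[0,0,2/3,sqrt(5), E,sqrt( 13),sqrt( 17),4.96]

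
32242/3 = 10747+ 1/3 = 10747.33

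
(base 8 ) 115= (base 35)27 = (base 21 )3E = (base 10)77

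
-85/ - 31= 2 + 23/31 = 2.74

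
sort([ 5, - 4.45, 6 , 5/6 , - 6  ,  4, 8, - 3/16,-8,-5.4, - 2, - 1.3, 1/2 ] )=[ - 8, - 6, - 5.4, - 4.45,-2, - 1.3 , - 3/16,  1/2,  5/6, 4 , 5, 6,8]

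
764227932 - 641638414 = 122589518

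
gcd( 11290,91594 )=2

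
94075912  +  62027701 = 156103613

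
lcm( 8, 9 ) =72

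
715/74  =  715/74 = 9.66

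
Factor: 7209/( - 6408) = - 9/8 = - 2^( - 3)*3^2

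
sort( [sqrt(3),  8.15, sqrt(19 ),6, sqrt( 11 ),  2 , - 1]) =[-1, sqrt(3),2, sqrt( 11),sqrt(19 ), 6 , 8.15]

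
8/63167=8/63167= 0.00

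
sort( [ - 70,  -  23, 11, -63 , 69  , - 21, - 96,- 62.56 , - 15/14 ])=[ - 96, -70 , - 63, - 62.56 ,- 23, - 21, -15/14,  11, 69] 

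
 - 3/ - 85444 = 3/85444 = 0.00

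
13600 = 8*1700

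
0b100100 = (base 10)36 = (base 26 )1a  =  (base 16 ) 24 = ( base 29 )17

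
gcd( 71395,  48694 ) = 1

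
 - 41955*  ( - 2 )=83910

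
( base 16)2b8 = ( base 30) n6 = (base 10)696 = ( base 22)19e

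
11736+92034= 103770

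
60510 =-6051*(-10 )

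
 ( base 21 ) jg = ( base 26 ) fp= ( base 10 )415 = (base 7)1132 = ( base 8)637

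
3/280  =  3/280 = 0.01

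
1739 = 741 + 998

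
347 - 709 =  - 362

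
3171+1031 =4202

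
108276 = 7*15468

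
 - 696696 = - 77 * 9048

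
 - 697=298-995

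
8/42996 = 2/10749 = 0.00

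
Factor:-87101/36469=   -7^1*23^1*541^1*36469^(-1 )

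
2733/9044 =2733/9044= 0.30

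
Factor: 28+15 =43 = 43^1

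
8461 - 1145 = 7316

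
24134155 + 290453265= 314587420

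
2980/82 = 36+ 14/41=36.34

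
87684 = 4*21921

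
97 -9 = 88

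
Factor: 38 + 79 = 3^2*13^1 = 117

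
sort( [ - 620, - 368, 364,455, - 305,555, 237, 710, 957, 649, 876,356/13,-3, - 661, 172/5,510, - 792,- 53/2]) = [ - 792, - 661, - 620, - 368, - 305, - 53/2, - 3,356/13, 172/5, 237,  364, 455, 510, 555, 649, 710, 876, 957 ] 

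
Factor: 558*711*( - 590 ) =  -234075420  =  - 2^2*3^4*5^1*31^1*59^1*79^1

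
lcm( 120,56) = 840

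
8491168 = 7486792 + 1004376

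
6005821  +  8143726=14149547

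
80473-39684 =40789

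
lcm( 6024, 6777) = 54216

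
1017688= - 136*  ( - 7483 )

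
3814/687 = 5 + 379/687 = 5.55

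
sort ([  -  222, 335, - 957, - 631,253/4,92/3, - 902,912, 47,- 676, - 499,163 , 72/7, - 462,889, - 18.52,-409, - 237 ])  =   [ - 957,-902, - 676, - 631, - 499, - 462, - 409, - 237,-222,  -  18.52, 72/7,92/3,47, 253/4, 163,335, 889, 912]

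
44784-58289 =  - 13505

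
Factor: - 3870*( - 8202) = 31741740=2^2*3^3*5^1*43^1*1367^1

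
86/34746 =43/17373  =  0.00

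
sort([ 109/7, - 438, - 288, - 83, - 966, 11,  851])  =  [-966, - 438, - 288,-83,11 , 109/7,851 ] 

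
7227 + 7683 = 14910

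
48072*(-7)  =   - 336504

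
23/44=23/44 = 0.52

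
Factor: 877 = 877^1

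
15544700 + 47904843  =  63449543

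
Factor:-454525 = -5^2 * 18181^1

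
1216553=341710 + 874843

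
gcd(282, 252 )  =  6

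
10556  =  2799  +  7757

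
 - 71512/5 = - 14303+3/5 = - 14302.40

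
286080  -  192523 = 93557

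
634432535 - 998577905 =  - 364145370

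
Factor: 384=2^7 *3^1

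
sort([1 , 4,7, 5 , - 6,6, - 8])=[-8,-6 , 1,4, 5,6,7]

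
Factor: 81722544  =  2^4 * 3^1*1702553^1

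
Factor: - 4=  - 2^2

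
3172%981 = 229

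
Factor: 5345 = 5^1*1069^1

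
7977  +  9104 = 17081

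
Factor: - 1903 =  - 11^1*173^1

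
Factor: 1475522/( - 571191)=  - 2^1*3^ ( -1 ) *47^(-1 ) * 71^1*4051^( - 1)*10391^1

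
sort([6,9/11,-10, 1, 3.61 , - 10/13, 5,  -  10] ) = [-10,-10, -10/13 , 9/11, 1, 3.61, 5,  6 ]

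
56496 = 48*1177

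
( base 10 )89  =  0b1011001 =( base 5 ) 324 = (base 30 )2T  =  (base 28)35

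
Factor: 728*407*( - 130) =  - 38518480 = - 2^4* 5^1 *7^1*11^1*13^2*37^1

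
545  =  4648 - 4103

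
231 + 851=1082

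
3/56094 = 1/18698 = 0.00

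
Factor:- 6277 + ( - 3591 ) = - 9868= -2^2*2467^1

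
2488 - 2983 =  - 495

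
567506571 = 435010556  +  132496015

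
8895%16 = 15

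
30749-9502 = 21247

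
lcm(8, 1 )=8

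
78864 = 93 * 848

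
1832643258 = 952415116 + 880228142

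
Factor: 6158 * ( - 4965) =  - 2^1*3^1 * 5^1*331^1*3079^1 = - 30574470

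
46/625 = 46/625 = 0.07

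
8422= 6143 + 2279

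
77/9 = 77/9 = 8.56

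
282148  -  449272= - 167124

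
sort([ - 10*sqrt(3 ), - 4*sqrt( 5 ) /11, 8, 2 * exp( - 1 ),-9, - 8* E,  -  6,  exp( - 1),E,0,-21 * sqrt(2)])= [ - 21*sqrt(2), - 8*E, - 10*sqrt( 3) , - 9, - 6, - 4*sqrt( 5 ) /11,0, exp(-1) , 2*exp( - 1 ) , E , 8 ] 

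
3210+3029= 6239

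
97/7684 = 97/7684 =0.01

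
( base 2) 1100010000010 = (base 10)6274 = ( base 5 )200044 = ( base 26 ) 978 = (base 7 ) 24202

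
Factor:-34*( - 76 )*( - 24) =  - 62016  =  - 2^6*3^1 * 17^1*19^1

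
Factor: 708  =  2^2*3^1*59^1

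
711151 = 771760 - 60609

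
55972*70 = 3918040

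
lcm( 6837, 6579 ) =348687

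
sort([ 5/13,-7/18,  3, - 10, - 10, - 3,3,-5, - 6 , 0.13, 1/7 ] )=[-10, - 10,-6,-5,  -  3, - 7/18, 0.13, 1/7, 5/13, 3  ,  3]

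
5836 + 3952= 9788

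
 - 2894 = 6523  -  9417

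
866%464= 402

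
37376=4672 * 8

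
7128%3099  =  930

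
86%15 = 11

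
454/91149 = 454/91149 = 0.00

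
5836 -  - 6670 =12506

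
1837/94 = 1837/94=19.54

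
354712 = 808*439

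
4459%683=361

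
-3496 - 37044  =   - 40540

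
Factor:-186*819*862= - 131311908 = - 2^2 *3^3*7^1 *13^1 *31^1*431^1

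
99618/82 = 1214+35/41 = 1214.85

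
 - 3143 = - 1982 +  - 1161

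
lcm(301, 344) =2408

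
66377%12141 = 5672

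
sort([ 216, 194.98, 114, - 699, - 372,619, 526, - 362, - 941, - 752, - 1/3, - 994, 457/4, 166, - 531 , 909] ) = [ - 994, - 941, - 752, - 699, - 531, - 372, - 362, - 1/3,114 , 457/4, 166,194.98, 216, 526, 619,909 ] 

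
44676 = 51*876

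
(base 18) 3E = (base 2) 1000100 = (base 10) 68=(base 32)24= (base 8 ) 104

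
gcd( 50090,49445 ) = 5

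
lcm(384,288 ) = 1152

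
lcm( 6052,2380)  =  211820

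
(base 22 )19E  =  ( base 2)1010111000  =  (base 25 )12L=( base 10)696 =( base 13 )417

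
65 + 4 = 69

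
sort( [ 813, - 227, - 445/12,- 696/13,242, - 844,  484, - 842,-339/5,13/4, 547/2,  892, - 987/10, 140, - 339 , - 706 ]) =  [-844,  -  842, - 706,-339, - 227, - 987/10, - 339/5, - 696/13  ,-445/12  ,  13/4,140,242, 547/2, 484,813,892 ]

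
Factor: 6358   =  2^1*11^1 * 17^2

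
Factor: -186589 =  - 13^1*31^1*463^1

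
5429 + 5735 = 11164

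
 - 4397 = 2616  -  7013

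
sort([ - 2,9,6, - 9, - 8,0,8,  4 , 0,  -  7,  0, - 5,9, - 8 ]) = [-9, - 8, - 8,  -  7,-5, - 2,0, 0, 0 , 4,6, 8,9,9 ]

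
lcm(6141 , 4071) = 362319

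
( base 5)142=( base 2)101111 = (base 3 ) 1202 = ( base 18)2b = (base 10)47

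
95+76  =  171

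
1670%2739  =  1670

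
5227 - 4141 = 1086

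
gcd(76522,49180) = 2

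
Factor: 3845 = 5^1*769^1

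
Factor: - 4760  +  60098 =55338  =  2^1*3^1*23^1*401^1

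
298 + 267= 565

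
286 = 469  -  183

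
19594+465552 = 485146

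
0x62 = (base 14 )70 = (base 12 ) 82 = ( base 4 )1202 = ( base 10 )98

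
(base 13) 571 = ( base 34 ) RJ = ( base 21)22d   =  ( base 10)937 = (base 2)1110101001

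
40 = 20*2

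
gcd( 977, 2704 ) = 1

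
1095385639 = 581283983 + 514101656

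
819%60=39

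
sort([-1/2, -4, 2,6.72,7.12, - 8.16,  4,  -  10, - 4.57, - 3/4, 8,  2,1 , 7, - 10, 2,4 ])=[- 10, - 10, - 8.16, - 4.57, - 4, - 3/4, - 1/2, 1, 2, 2,  2, 4  ,  4,  6.72, 7, 7.12, 8 ]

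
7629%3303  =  1023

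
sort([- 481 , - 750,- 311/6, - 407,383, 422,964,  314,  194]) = [ - 750,  -  481, -407, - 311/6, 194,314 , 383 , 422,964] 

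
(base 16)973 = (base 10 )2419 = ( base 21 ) 5a4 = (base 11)18aa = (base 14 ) c4b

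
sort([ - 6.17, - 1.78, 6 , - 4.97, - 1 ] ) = [ - 6.17, - 4.97 , - 1.78, - 1 , 6 ] 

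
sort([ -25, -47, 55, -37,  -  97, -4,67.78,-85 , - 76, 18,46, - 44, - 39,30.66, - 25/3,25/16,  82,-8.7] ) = [ - 97,-85, - 76,-47,-44,-39, - 37 , - 25 , -8.7,  -  25/3, - 4,  25/16,18,  30.66, 46,55,67.78,82] 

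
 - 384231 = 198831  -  583062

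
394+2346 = 2740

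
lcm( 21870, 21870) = 21870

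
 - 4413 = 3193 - 7606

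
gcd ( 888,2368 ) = 296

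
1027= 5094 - 4067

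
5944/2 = 2972 = 2972.00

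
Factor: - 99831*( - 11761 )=1174112391 = 3^1*19^1*107^1*311^1*619^1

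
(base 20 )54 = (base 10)104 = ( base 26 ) 40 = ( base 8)150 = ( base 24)48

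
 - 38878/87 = -38878/87 = - 446.87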